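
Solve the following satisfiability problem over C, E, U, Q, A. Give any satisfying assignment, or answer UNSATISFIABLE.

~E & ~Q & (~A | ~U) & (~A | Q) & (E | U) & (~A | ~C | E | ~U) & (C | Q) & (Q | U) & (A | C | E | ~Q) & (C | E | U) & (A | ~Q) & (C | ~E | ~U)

C = True; E = False; U = True; Q = False; A = False

Unit clause (~E) forces E = False.
Unit clause (~Q) forces Q = False.
In (~A | Q) only ~A is left, so A = False.
In (E | U) only U is left, so U = True.
In (C | Q) only C is left, so C = True.
All clauses satisfied.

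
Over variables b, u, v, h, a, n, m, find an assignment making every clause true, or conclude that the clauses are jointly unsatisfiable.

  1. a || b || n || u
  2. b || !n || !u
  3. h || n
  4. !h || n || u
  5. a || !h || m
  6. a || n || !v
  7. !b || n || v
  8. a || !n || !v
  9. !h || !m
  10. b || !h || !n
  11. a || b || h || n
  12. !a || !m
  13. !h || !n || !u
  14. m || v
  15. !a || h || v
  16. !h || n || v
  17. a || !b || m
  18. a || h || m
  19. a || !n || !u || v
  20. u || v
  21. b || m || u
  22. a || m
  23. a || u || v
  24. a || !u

b=T, u=F, v=T, h=F, a=T, n=T, m=F

Set b = True.
Set u = False.
  then (u || v) forces v = True.
Set h = False.
  then (h || n) forces n = True.
  then (a || !n || !v) forces a = True.
  then (!a || !m) forces m = False.
All clauses satisfied.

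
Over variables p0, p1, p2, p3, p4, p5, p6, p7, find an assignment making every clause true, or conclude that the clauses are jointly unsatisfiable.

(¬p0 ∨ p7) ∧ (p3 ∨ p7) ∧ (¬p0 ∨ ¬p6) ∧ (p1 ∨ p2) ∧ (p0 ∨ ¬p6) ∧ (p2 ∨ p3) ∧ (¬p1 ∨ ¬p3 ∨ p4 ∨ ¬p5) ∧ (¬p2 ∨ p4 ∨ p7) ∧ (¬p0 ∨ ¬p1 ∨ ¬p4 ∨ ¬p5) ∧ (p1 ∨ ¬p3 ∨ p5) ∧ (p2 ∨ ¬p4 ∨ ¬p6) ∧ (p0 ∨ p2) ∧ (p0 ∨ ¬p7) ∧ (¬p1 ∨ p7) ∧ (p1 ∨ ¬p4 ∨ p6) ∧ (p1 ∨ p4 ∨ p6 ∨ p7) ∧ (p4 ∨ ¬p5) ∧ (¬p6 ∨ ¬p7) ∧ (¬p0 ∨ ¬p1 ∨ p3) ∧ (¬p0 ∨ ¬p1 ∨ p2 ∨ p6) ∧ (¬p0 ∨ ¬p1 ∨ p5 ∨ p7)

Set p0 = True.
  then (¬p0 ∨ p7) forces p7 = True.
  then (¬p0 ∨ ¬p6) forces p6 = False.
Set p1 = True.
  then (¬p0 ∨ ¬p1 ∨ p3) forces p3 = True.
  then (¬p0 ∨ ¬p1 ∨ p2 ∨ p6) forces p2 = True.
Set p4 = False.
  then (¬p1 ∨ ¬p3 ∨ p4 ∨ ¬p5) forces p5 = False.
All clauses satisfied.

p0 = True; p1 = True; p2 = True; p3 = True; p4 = False; p5 = False; p6 = False; p7 = True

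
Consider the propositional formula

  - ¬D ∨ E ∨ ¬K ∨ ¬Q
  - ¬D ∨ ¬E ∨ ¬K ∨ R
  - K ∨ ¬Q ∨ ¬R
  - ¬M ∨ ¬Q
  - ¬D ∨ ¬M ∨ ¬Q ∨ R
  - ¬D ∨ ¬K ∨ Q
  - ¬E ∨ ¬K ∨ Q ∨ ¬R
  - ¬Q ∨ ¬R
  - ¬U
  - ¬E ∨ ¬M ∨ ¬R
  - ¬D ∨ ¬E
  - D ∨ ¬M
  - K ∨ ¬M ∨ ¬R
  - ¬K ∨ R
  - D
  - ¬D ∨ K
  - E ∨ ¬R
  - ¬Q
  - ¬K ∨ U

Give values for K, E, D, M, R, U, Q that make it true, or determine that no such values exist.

UNSATISFIABLE

Case K = True:
  (¬U) forces U = False.
  Clause (¬K ∨ U) is falsified — contradiction.
Case K = False:
  (¬U) forces U = False.
  (D) forces D = True.
  Clause (¬D ∨ K) is falsified — contradiction.
Both cases fail, so the formula is unsatisfiable.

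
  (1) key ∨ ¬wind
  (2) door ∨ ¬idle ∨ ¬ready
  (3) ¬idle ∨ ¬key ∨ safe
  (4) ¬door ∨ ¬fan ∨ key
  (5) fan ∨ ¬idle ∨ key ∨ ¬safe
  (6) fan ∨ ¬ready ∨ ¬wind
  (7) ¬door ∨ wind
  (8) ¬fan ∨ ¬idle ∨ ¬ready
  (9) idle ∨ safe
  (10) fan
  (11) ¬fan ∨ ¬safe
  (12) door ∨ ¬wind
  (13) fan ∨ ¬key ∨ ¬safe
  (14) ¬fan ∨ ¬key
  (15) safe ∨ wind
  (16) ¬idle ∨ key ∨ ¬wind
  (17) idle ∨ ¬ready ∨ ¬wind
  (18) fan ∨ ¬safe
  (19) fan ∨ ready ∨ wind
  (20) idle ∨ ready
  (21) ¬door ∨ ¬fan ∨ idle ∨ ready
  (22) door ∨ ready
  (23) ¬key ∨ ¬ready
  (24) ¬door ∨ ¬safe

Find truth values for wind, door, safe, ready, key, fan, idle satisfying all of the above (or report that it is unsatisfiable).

Unsatisfiable — no assignment works.

Case safe = True:
  (fan) forces fan = True.
  Clause (¬fan ∨ ¬safe) is falsified — contradiction.
Case safe = False:
  (idle ∨ safe) forces idle = True.
  (¬idle ∨ ¬key ∨ safe) forces key = False.
  (key ∨ ¬wind) forces wind = False.
  Clause (safe ∨ wind) is falsified — contradiction.
Both cases fail, so the formula is unsatisfiable.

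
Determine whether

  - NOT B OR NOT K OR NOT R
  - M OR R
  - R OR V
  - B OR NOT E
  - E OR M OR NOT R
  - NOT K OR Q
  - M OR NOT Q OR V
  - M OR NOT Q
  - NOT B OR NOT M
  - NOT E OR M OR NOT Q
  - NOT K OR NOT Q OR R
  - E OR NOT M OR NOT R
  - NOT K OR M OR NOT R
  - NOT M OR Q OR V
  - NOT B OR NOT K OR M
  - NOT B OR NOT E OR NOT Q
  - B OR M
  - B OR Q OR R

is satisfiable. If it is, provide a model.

Set Q = False.
  then (NOT K OR Q) forces K = False.
Set V = True.
Set E = True.
  then (B OR NOT E) forces B = True.
  then (NOT B OR NOT M) forces M = False.
  then (M OR R) forces R = True.
All clauses satisfied.

Q: False, V: True, E: True, B: True, K: False, R: True, M: False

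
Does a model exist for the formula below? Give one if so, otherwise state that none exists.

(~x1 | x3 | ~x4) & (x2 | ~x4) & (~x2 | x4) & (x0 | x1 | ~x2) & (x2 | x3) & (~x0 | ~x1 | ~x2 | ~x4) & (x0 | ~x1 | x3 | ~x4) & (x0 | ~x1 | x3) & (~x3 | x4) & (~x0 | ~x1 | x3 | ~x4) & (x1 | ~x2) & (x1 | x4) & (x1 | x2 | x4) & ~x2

Case x2 = True:
  Clause (~x2) is falsified — contradiction.
Case x2 = False:
  (x2 | ~x4) forces x4 = False.
  (x2 | x3) forces x3 = True.
  Clause (~x3 | x4) is falsified — contradiction.
Both cases fail, so the formula is unsatisfiable.

The formula is unsatisfiable.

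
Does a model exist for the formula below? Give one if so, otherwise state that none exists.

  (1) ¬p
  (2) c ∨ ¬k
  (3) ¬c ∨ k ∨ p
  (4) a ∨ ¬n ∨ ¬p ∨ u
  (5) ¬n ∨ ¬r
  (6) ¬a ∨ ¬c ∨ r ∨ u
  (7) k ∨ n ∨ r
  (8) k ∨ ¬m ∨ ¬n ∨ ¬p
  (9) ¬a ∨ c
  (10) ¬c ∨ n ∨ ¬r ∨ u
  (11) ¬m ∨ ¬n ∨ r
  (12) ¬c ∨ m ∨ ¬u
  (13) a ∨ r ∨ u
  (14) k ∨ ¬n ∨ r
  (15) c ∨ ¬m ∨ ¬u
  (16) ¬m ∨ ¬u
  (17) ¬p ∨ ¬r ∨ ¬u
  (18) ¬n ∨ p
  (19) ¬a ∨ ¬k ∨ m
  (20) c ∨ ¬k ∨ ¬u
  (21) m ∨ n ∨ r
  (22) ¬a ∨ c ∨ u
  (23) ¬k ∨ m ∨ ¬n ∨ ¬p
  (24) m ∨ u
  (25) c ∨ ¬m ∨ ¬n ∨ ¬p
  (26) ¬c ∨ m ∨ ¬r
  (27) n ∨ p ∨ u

k=F, m=F, n=F, c=F, p=F, r=T, a=F, u=T

Unit clause (¬p) forces p = False.
In (¬n ∨ p) only ¬n is left, so n = False.
In (n ∨ p ∨ u) only u is left, so u = True.
In (¬m ∨ ¬u) only ¬m is left, so m = False.
In (m ∨ n ∨ r) only r is left, so r = True.
In (¬c ∨ m ∨ ¬r) only ¬c is left, so c = False.
In (c ∨ ¬k) only ¬k is left, so k = False.
In (¬a ∨ c) only ¬a is left, so a = False.
All clauses satisfied.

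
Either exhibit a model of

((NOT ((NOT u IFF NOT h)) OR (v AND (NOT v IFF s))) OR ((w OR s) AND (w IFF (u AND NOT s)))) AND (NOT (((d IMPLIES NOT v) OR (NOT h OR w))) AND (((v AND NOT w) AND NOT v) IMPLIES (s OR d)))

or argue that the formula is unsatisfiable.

s: True; d: True; w: False; u: False; v: True; h: True

  (NOT ((NOT u IFF NOT h)) OR (v AND (NOT v IFF s))) OR ((w OR s) AND (w IFF (u AND NOT s))) = True
    NOT ((NOT u IFF NOT h)) OR (v AND (NOT v IFF s)) = True
      NOT ((NOT u IFF NOT h)) = True
        NOT u IFF NOT h = False
          NOT u = True
          NOT h = False
      v AND (NOT v IFF s) = False
        NOT v IFF s = False
          NOT v = False
    (w OR s) AND (w IFF (u AND NOT s)) = True
      w OR s = True
      w IFF (u AND NOT s) = True
        u AND NOT s = False
          NOT s = False
  NOT (((d IMPLIES NOT v) OR (NOT h OR w))) AND (((v AND NOT w) AND NOT v) IMPLIES (s OR d)) = True
    NOT (((d IMPLIES NOT v) OR (NOT h OR w))) = True
      (d IMPLIES NOT v) OR (NOT h OR w) = False
        d IMPLIES NOT v = False
          NOT v = False
        NOT h OR w = False
          NOT h = False
    ((v AND NOT w) AND NOT v) IMPLIES (s OR d) = True
      (v AND NOT w) AND NOT v = False
        v AND NOT w = True
          NOT w = True
        NOT v = False
      s OR d = True
Both conjuncts True, so the formula holds.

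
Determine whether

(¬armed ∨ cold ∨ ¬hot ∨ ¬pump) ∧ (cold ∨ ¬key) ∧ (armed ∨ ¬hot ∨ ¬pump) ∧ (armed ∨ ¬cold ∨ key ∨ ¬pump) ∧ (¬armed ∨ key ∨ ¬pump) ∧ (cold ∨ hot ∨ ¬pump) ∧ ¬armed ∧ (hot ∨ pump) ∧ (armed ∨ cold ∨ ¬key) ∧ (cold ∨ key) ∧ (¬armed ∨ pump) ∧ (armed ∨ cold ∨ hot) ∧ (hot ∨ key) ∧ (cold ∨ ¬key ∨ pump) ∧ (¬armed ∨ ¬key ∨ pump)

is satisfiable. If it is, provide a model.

Unit clause (¬armed) forces armed = False.
Set key = True.
  then (cold ∨ ¬key) forces cold = True.
Set hot = True.
  then (armed ∨ ¬hot ∨ ¬pump) forces pump = False.
All clauses satisfied.

key: True; armed: False; cold: True; hot: True; pump: False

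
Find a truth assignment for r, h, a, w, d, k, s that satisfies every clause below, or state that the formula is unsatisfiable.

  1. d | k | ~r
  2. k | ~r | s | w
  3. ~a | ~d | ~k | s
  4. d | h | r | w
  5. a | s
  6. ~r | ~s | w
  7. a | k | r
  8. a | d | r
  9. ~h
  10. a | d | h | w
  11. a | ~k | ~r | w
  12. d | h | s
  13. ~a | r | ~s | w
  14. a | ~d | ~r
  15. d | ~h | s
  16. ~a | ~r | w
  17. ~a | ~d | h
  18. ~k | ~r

r=F, h=F, a=T, w=T, d=F, k=T, s=T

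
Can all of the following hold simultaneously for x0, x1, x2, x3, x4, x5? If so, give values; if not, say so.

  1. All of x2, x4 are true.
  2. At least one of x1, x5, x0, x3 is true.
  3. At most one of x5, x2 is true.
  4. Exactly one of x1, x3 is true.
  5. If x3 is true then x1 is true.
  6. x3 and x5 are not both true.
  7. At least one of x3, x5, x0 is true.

x0=T, x1=T, x2=T, x3=F, x4=T, x5=F

  (1) {x2, x4}: all 2 true ✓
  (2) {x1, x5, x0, x3}: 2 true — at least one ✓
  (3) {x5, x2}: 1 true — at most one ✓
  (4) {x1, x3}: 1 true — exactly one ✓
  (5) x3=F ⇒ x1: vacuous ✓
  (6) x3=F, x5=F — not both ✓
  (7) {x3, x5, x0}: 1 true — at least one ✓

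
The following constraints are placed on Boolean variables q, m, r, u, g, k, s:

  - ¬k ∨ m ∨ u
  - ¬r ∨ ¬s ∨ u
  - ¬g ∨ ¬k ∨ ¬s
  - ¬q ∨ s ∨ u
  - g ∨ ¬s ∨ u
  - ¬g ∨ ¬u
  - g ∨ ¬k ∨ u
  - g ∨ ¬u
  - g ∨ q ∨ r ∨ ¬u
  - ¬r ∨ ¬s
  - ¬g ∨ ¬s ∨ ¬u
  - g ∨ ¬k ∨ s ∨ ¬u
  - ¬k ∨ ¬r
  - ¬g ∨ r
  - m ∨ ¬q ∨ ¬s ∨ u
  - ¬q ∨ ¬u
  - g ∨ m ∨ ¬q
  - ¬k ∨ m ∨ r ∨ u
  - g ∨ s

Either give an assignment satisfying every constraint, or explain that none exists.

q=F, m=T, r=T, u=F, g=T, k=F, s=F

Try q = True:
  (¬q ∨ ¬u) forces u = False.
  (¬q ∨ s ∨ u) forces s = True.
  (¬r ∨ ¬s ∨ u) forces r = False.
  (g ∨ ¬s ∨ u) forces g = True.
  clause (¬g ∨ r) is falsified — backtrack.
So q = False.
Set m = True.
Try r = False:
  (¬g ∨ r) forces g = False.
  (g ∨ ¬u) forces u = False.
  (g ∨ ¬s ∨ u) forces s = False.
  clause (g ∨ s) is falsified — backtrack.
So r = True.
  then (¬r ∨ ¬s) forces s = False.
  then (¬k ∨ ¬r) forces k = False.
  then (g ∨ s) forces g = True.
  then (¬g ∨ ¬u) forces u = False.
All clauses satisfied.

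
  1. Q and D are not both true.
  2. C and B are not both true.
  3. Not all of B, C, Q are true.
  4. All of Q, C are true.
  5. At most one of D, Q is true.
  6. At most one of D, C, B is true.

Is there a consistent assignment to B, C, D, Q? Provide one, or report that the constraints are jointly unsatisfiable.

B=F, C=T, D=F, Q=T

  (1) Q=T, D=F — not both ✓
  (2) C=T, B=F — not both ✓
  (3) {B, C, Q}: 2/3 true — not all ✓
  (4) {Q, C}: all 2 true ✓
  (5) {D, Q}: 1 true — at most one ✓
  (6) {D, C, B}: 1 true — at most one ✓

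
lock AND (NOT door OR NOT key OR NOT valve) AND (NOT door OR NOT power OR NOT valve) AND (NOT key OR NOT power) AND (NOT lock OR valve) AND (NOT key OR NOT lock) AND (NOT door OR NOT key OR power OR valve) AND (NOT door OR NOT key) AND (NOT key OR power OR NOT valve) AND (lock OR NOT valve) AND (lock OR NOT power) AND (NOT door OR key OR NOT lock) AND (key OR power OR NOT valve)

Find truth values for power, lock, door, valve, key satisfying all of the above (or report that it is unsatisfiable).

Unit clause (lock) forces lock = True.
In (NOT lock OR valve) only valve is left, so valve = True.
In (NOT key OR NOT lock) only NOT key is left, so key = False.
In (NOT door OR key OR NOT lock) only NOT door is left, so door = False.
In (key OR power OR NOT valve) only power is left, so power = True.
All clauses satisfied.

power: True, lock: True, door: False, valve: True, key: False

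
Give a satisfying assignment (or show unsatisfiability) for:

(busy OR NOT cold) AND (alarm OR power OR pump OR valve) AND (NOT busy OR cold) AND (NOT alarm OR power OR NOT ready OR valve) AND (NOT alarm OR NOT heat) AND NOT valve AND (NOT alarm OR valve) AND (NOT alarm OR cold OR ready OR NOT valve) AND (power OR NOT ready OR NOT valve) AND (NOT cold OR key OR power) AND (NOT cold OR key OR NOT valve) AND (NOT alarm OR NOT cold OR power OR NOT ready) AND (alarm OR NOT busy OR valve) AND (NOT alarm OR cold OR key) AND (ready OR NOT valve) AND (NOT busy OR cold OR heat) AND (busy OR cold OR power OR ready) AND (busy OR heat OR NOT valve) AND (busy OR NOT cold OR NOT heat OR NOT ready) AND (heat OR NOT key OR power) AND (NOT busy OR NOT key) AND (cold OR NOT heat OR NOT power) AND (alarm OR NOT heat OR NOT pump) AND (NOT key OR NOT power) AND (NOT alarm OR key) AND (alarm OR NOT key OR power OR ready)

ready=F, power=T, heat=F, pump=T, alarm=F, key=F, cold=F, busy=F, valve=F

Unit clause (NOT valve) forces valve = False.
In (NOT alarm OR valve) only NOT alarm is left, so alarm = False.
In (alarm OR NOT busy OR valve) only NOT busy is left, so busy = False.
In (busy OR NOT cold) only NOT cold is left, so cold = False.
Set ready = False.
  then (busy OR cold OR power OR ready) forces power = True.
  then (cold OR NOT heat OR NOT power) forces heat = False.
  then (NOT key OR NOT power) forces key = False.
Set pump = True.
All clauses satisfied.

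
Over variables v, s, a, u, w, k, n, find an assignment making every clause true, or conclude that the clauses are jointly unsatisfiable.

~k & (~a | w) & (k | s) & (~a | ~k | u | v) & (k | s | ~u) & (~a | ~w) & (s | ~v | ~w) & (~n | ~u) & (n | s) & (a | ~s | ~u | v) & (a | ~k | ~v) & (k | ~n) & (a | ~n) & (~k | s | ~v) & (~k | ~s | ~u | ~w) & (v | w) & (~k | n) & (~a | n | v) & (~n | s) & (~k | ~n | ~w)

Unit clause (~k) forces k = False.
In (k | s) only s is left, so s = True.
In (k | ~n) only ~n is left, so n = False.
Set v = True.
Try a = True:
  (~a | w) forces w = True.
  clause (~a | ~w) is falsified — backtrack.
So a = False.
Set u = True.
Set w = True.
All clauses satisfied.

v=T; s=T; a=F; u=T; w=T; k=F; n=F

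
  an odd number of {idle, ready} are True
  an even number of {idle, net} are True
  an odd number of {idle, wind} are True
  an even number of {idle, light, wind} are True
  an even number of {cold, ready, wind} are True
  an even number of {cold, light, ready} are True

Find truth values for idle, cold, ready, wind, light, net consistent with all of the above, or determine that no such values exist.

idle: False; cold: False; ready: True; wind: True; light: True; net: False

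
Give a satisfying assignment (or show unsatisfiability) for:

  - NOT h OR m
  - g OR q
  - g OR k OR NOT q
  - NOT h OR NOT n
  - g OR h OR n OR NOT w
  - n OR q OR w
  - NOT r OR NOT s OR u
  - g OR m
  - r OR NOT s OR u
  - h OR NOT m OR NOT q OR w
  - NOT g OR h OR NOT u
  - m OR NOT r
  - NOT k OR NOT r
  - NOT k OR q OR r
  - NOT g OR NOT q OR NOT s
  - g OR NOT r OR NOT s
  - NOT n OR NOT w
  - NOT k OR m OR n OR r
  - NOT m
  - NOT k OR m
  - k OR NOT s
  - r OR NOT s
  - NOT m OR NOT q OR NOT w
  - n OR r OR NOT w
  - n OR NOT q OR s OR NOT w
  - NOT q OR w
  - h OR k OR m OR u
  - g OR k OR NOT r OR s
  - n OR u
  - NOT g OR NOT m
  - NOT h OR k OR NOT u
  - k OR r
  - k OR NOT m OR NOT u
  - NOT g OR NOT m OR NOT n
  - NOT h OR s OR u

UNSATISFIABLE

Case m = True:
  Clause (NOT m) is falsified — contradiction.
Case m = False:
  (NOT h OR m) forces h = False.
  (g OR m) forces g = True.
  (NOT g OR h OR NOT u) forces u = False.
  (m OR NOT r) forces r = False.
  (r OR NOT s OR u) forces s = False.
  (NOT k OR m) forces k = False.
  Clause (h OR k OR m OR u) is falsified — contradiction.
Both cases fail, so the formula is unsatisfiable.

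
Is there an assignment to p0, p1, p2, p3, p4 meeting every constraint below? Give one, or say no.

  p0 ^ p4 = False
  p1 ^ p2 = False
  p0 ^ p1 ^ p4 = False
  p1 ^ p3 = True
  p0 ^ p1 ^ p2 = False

p0 = False; p1 = False; p2 = False; p3 = True; p4 = False

p0 ^ p4 = F ^ F = False ✓
p1 ^ p2 = F ^ F = False ✓
p0 ^ p1 ^ p4 = F ^ F ^ F = False ✓
p1 ^ p3 = F ^ T = True ✓
p0 ^ p1 ^ p2 = F ^ F ^ F = False ✓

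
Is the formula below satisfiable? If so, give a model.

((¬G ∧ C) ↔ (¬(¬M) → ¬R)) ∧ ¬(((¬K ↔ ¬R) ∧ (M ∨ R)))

M = False, C = True, R = False, G = False, K = True

  (¬G ∧ C) ↔ (¬(¬M) → ¬R) = True
    ¬G ∧ C = True
      ¬G = True
    ¬(¬M) → ¬R = True
      ¬(¬M) = False
        ¬M = True
      ¬R = True
  ¬(((¬K ↔ ¬R) ∧ (M ∨ R))) = True
    (¬K ↔ ¬R) ∧ (M ∨ R) = False
      ¬K ↔ ¬R = False
        ¬K = False
        ¬R = True
      M ∨ R = False
Both conjuncts True, so the formula holds.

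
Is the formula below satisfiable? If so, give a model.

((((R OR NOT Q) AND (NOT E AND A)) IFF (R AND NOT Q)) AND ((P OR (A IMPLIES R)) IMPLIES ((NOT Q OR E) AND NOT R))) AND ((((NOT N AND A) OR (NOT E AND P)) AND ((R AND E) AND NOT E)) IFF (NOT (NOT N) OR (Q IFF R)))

E=T, Q=T, R=F, A=T, P=T, N=F

  (((R OR NOT Q) AND (NOT E AND A)) IFF (R AND NOT Q)) AND ((P OR (A IMPLIES R)) IMPLIES ((NOT Q OR E) AND NOT R)) = True
    ((R OR NOT Q) AND (NOT E AND A)) IFF (R AND NOT Q) = True
      (R OR NOT Q) AND (NOT E AND A) = False
        R OR NOT Q = False
          NOT Q = False
        NOT E AND A = False
          NOT E = False
      R AND NOT Q = False
        NOT Q = False
    (P OR (A IMPLIES R)) IMPLIES ((NOT Q OR E) AND NOT R) = True
      P OR (A IMPLIES R) = True
        A IMPLIES R = False
      (NOT Q OR E) AND NOT R = True
        NOT Q OR E = True
          NOT Q = False
        NOT R = True
  (((NOT N AND A) OR (NOT E AND P)) AND ((R AND E) AND NOT E)) IFF (NOT (NOT N) OR (Q IFF R)) = True
    ((NOT N AND A) OR (NOT E AND P)) AND ((R AND E) AND NOT E) = False
      (NOT N AND A) OR (NOT E AND P) = True
        NOT N AND A = True
          NOT N = True
        NOT E AND P = False
          NOT E = False
      (R AND E) AND NOT E = False
        R AND E = False
        NOT E = False
    NOT (NOT N) OR (Q IFF R) = False
      NOT (NOT N) = False
        NOT N = True
      Q IFF R = False
Both conjuncts True, so the formula holds.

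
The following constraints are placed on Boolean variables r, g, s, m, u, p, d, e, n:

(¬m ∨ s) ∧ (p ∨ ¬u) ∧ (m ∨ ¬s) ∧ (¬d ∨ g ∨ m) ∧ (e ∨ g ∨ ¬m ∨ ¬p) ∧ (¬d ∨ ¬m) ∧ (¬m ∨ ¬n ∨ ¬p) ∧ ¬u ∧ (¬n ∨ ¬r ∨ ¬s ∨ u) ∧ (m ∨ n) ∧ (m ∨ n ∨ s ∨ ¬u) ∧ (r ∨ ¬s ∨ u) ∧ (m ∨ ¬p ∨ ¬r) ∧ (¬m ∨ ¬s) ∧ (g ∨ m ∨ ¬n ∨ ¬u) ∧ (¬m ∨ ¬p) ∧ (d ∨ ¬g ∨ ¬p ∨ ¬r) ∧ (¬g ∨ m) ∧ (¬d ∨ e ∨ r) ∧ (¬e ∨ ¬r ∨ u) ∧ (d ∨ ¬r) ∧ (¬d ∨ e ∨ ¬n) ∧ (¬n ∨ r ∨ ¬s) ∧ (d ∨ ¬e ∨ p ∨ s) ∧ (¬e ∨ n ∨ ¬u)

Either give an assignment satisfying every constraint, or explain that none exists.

r = False, g = False, s = False, m = False, u = False, p = False, d = False, e = False, n = True

Unit clause (¬u) forces u = False.
Set r = False.
  then (r ∨ ¬s ∨ u) forces s = False.
  then (¬m ∨ s) forces m = False.
  then (m ∨ n) forces n = True.
  then (¬g ∨ m) forces g = False.
  then (¬d ∨ g ∨ m) forces d = False.
Set p = False.
  then (d ∨ ¬e ∨ p ∨ s) forces e = False.
All clauses satisfied.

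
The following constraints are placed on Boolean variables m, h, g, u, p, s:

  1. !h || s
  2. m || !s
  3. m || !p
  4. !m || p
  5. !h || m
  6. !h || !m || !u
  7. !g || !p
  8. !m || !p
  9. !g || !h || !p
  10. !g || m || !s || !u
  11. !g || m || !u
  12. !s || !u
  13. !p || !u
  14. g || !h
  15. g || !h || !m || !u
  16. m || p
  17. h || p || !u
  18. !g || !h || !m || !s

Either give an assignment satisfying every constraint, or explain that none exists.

Case p = True:
  (m || !p) forces m = True.
  Clause (!m || !p) is falsified — contradiction.
Case p = False:
  (!m || p) forces m = False.
  Clause (m || p) is falsified — contradiction.
Both cases fail, so the formula is unsatisfiable.

Unsatisfiable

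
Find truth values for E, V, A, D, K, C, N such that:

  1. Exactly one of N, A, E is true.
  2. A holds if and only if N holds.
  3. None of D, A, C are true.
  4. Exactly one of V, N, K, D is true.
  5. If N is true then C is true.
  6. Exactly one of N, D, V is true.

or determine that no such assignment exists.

E = True, V = True, A = False, D = False, K = False, C = False, N = False

  (1) {N, A, E}: 1 true — exactly one ✓
  (2) A=F, N=F — same ✓
  (3) {D, A, C}: 0 true — none ✓
  (4) {V, N, K, D}: 1 true — exactly one ✓
  (5) N=F ⇒ C: vacuous ✓
  (6) {N, D, V}: 1 true — exactly one ✓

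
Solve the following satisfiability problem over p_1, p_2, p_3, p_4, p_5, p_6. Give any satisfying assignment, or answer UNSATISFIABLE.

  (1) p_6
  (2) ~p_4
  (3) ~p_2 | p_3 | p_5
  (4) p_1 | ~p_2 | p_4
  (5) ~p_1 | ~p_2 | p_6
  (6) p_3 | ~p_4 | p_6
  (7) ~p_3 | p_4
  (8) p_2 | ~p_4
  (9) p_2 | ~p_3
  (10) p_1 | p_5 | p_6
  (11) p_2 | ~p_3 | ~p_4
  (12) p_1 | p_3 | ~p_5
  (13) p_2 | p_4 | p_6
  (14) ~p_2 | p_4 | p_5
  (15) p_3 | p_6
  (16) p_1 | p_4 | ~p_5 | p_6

p_1: False; p_2: False; p_3: False; p_4: False; p_5: False; p_6: True

Unit clause (p_6) forces p_6 = True.
Unit clause (~p_4) forces p_4 = False.
In (~p_3 | p_4) only ~p_3 is left, so p_3 = False.
Set p_1 = False.
  then (p_1 | ~p_2 | p_4) forces p_2 = False.
  then (p_1 | p_3 | ~p_5) forces p_5 = False.
All clauses satisfied.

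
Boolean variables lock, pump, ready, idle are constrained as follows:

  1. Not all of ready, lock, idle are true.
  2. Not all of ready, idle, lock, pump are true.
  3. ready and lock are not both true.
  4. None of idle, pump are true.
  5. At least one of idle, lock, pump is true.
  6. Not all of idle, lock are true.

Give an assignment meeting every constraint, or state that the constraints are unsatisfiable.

lock: True, pump: False, ready: False, idle: False

  (1) {ready, lock, idle}: 1/3 true — not all ✓
  (2) {ready, idle, lock, pump}: 1/4 true — not all ✓
  (3) ready=F, lock=T — not both ✓
  (4) {idle, pump}: 0 true — none ✓
  (5) {idle, lock, pump}: 1 true — at least one ✓
  (6) {idle, lock}: 1/2 true — not all ✓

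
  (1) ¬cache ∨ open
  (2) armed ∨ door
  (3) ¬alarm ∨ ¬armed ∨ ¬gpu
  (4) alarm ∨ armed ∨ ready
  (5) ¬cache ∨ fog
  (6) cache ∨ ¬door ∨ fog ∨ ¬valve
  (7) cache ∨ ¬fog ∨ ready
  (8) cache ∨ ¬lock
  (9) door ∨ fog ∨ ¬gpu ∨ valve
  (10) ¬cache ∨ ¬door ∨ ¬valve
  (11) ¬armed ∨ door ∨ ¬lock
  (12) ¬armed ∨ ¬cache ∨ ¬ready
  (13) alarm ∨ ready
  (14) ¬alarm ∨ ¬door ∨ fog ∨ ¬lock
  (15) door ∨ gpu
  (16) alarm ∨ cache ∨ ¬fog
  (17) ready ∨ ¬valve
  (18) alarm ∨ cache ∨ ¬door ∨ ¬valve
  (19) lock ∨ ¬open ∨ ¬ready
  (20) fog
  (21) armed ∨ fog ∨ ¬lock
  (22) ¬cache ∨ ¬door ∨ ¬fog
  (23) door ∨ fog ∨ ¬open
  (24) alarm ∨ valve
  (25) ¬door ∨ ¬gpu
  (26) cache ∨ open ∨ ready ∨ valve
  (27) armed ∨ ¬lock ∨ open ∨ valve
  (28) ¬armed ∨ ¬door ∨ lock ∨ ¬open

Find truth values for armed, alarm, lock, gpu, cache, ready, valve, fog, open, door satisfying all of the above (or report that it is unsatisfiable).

Unit clause (fog) forces fog = True.
Set armed = True.
Try alarm = False:
  (alarm ∨ ready) forces ready = True.
  (¬armed ∨ ¬cache ∨ ¬ready) forces cache = False.
  clause (alarm ∨ cache ∨ ¬fog) is falsified — backtrack.
So alarm = True.
  then (¬alarm ∨ ¬armed ∨ ¬gpu) forces gpu = False.
  then (door ∨ gpu) forces door = True.
  then (¬cache ∨ ¬door ∨ ¬fog) forces cache = False.
  then (cache ∨ ¬fog ∨ ready) forces ready = True.
  then (cache ∨ ¬lock) forces lock = False.
  then (lock ∨ ¬open ∨ ¬ready) forces open = False.
Set valve = False.
All clauses satisfied.

armed=T; alarm=T; lock=F; gpu=F; cache=F; ready=T; valve=F; fog=T; open=F; door=T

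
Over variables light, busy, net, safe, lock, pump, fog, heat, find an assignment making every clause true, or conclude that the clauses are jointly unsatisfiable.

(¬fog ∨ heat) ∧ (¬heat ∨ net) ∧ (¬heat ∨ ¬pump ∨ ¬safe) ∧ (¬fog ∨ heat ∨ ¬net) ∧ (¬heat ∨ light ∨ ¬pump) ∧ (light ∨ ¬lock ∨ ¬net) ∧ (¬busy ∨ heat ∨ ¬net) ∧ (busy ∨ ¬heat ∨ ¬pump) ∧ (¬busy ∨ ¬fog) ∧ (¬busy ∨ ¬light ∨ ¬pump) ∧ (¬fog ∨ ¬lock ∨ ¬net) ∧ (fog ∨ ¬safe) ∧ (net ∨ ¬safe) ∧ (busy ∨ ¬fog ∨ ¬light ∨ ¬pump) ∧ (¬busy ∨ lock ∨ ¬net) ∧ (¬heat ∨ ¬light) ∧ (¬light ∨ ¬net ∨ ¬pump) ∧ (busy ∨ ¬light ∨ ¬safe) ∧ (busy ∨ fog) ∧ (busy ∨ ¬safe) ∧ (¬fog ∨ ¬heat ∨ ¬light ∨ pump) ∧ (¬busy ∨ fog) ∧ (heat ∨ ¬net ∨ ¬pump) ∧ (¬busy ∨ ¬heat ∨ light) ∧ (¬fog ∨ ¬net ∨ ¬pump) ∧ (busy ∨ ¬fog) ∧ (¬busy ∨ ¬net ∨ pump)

Case busy = True:
  (¬busy ∨ ¬fog) forces fog = False.
  Clause (¬busy ∨ fog) is falsified — contradiction.
Case busy = False:
  (busy ∨ fog) forces fog = True.
  Clause (busy ∨ ¬fog) is falsified — contradiction.
Both cases fail, so the formula is unsatisfiable.

The formula is unsatisfiable.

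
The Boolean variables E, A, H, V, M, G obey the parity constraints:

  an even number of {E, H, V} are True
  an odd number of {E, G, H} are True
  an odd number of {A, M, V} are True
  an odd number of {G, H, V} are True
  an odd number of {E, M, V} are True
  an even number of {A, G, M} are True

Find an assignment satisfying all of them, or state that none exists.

E=T, A=T, H=F, V=T, M=T, G=F

{E, H, V}: 2 true → even ✓
{E, G, H}: 1 true → odd ✓
{A, M, V}: 3 true → odd ✓
{G, H, V}: 1 true → odd ✓
{E, M, V}: 3 true → odd ✓
{A, G, M}: 2 true → even ✓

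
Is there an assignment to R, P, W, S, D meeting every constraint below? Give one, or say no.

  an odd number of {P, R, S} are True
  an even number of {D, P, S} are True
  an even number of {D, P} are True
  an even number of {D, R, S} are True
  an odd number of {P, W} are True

UNSATISFIABLE

Adding constraints 1, 3, 4 mod 2: every variable appears an even number of times on the left, so the left side is 0.
But the right sides sum to 1 (mod 2). 0 ≠ 1 — the system is inconsistent.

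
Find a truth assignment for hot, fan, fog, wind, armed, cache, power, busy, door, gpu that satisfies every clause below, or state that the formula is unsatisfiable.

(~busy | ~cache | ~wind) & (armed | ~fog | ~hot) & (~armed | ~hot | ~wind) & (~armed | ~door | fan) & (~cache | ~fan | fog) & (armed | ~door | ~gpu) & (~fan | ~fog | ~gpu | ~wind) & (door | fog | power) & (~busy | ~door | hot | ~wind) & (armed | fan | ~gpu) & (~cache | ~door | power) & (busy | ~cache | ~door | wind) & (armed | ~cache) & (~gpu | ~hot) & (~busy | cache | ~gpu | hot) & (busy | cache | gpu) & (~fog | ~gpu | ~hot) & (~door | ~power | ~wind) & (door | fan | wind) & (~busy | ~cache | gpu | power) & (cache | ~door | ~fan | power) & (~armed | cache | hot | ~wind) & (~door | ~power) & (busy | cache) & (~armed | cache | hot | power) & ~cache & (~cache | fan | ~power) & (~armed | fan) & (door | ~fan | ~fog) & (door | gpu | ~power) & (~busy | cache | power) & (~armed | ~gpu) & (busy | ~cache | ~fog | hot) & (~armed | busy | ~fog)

Case cache = True:
  Clause (~cache) is falsified — contradiction.
Case cache = False:
  (busy | cache) forces busy = True.
  (~busy | cache | power) forces power = True.
  (~door | ~power) forces door = False.
  (door | gpu | ~power) forces gpu = True.
  (~gpu | ~hot) forces hot = False.
  Clause (~busy | cache | ~gpu | hot) is falsified — contradiction.
Both cases fail, so the formula is unsatisfiable.

No satisfying assignment exists.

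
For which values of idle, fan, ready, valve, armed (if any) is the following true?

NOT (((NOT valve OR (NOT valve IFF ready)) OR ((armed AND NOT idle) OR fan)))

idle=T, fan=F, ready=T, valve=T, armed=F

  NOT (((NOT valve OR (NOT valve IFF ready)) OR ((armed AND NOT idle) OR fan))) = True
    (NOT valve OR (NOT valve IFF ready)) OR ((armed AND NOT idle) OR fan) = False
      NOT valve OR (NOT valve IFF ready) = False
        NOT valve = False
        NOT valve IFF ready = False
          NOT valve = False
      (armed AND NOT idle) OR fan = False
        armed AND NOT idle = False
          NOT idle = False
The formula evaluates to True.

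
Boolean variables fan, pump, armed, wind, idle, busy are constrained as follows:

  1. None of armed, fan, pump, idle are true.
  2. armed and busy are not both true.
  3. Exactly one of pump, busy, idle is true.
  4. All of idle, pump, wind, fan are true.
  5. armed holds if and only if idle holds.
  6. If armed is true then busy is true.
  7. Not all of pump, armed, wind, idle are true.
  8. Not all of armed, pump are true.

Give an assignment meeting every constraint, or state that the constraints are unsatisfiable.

No satisfying assignment exists.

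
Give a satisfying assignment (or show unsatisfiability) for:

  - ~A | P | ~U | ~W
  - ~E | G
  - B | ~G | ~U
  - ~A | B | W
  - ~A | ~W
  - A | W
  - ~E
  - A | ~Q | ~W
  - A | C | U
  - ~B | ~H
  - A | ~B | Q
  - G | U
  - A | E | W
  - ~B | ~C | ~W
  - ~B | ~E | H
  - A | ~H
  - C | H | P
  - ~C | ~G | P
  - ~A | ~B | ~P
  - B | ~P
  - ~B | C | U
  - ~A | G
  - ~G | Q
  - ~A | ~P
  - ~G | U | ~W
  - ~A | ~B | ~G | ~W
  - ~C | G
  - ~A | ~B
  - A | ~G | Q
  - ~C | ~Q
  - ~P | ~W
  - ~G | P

Case A = True:
  (~A | ~W) forces W = False.
  (~A | B | W) forces B = True.
  Clause (~A | ~B) is falsified — contradiction.
Case A = False:
  (A | W) forces W = True.
  (~E) forces E = False.
  (A | ~Q | ~W) forces Q = False.
  (A | ~B | Q) forces B = False.
  (A | ~H) forces H = False.
  (B | ~P) forces P = False.
  (C | H | P) forces C = True.
  (~C | ~G | P) forces G = False.
  Clause (~C | G) is falsified — contradiction.
Both cases fail, so the formula is unsatisfiable.

The formula is unsatisfiable.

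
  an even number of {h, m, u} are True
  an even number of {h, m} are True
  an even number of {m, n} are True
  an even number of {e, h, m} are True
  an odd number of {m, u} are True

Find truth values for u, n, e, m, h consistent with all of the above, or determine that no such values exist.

u = False, n = True, e = False, m = True, h = True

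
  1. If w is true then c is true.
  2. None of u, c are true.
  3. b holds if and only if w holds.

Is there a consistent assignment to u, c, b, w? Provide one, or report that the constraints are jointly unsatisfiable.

u: False, c: False, b: False, w: False

  (1) w=F ⇒ c: vacuous ✓
  (2) {u, c}: 0 true — none ✓
  (3) b=F, w=F — same ✓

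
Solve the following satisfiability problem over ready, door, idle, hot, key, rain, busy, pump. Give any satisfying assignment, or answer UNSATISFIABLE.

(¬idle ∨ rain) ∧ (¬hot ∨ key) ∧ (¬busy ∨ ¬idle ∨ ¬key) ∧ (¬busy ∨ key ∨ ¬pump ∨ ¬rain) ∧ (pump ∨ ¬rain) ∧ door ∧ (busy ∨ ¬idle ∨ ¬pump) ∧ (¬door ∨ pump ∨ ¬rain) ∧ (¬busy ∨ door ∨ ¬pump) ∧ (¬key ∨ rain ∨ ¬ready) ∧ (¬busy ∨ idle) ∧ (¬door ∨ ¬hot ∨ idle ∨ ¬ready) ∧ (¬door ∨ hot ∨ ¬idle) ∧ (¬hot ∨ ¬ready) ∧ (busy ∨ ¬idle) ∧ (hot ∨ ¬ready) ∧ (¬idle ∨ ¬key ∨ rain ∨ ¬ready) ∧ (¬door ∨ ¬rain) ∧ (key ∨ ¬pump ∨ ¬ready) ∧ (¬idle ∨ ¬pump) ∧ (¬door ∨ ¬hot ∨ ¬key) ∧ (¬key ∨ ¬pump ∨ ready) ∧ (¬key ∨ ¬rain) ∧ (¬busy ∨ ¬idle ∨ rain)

Unit clause (door) forces door = True.
In (¬door ∨ ¬rain) only ¬rain is left, so rain = False.
In (¬idle ∨ rain) only ¬idle is left, so idle = False.
In (¬busy ∨ idle) only ¬busy is left, so busy = False.
Try ready = True:
  (¬key ∨ rain ∨ ¬ready) forces key = False.
  (¬hot ∨ key) forces hot = False.
  clause (hot ∨ ¬ready) is falsified — backtrack.
So ready = False.
Try hot = True:
  (¬hot ∨ key) forces key = True.
  clause (¬door ∨ ¬hot ∨ ¬key) is falsified — backtrack.
So hot = False.
Set key = False.
Set pump = True.
All clauses satisfied.

ready=F; door=T; idle=F; hot=F; key=F; rain=F; busy=F; pump=T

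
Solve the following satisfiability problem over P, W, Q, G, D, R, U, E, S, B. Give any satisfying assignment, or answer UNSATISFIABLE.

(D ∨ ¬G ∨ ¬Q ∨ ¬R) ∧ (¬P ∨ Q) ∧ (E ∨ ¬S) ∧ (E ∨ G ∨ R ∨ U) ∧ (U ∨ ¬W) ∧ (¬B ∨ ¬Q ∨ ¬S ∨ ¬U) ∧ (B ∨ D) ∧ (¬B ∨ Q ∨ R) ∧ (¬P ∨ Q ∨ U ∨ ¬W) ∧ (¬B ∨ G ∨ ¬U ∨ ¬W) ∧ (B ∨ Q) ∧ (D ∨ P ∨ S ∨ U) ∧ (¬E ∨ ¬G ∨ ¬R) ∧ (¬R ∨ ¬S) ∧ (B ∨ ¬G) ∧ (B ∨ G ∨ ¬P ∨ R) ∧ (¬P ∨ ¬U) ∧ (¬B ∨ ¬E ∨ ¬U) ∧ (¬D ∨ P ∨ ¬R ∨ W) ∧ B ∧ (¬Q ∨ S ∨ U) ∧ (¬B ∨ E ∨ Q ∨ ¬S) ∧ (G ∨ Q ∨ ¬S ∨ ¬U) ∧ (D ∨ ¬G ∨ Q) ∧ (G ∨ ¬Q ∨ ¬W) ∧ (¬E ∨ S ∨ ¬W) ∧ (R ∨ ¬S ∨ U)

P = False, W = True, Q = False, G = True, D = True, R = True, U = True, E = False, S = False, B = True

Unit clause (B) forces B = True.
Set P = False.
Set W = True.
  then (U ∨ ¬W) forces U = True.
  then (¬B ∨ G ∨ ¬U ∨ ¬W) forces G = True.
  then (¬B ∨ ¬E ∨ ¬U) forces E = False.
  then (E ∨ ¬S) forces S = False.
Set Q = False.
  then (¬B ∨ Q ∨ R) forces R = True.
  then (D ∨ ¬G ∨ Q) forces D = True.
All clauses satisfied.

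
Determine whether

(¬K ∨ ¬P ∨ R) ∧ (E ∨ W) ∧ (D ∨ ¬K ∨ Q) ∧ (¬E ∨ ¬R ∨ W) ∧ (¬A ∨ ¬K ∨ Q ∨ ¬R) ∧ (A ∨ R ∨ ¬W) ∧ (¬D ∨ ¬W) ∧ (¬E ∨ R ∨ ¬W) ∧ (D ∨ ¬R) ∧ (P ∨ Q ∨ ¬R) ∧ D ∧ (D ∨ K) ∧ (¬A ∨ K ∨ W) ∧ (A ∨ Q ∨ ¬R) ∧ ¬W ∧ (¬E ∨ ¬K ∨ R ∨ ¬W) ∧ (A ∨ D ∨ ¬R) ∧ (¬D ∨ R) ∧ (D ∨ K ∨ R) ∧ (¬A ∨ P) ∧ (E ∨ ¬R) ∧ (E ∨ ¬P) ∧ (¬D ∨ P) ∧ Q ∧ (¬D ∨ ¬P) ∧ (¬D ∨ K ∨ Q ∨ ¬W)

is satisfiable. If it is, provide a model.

The formula is unsatisfiable.

Case P = True:
  (D) forces D = True.
  Clause (¬D ∨ ¬P) is falsified — contradiction.
Case P = False:
  (D) forces D = True.
  Clause (¬D ∨ P) is falsified — contradiction.
Both cases fail, so the formula is unsatisfiable.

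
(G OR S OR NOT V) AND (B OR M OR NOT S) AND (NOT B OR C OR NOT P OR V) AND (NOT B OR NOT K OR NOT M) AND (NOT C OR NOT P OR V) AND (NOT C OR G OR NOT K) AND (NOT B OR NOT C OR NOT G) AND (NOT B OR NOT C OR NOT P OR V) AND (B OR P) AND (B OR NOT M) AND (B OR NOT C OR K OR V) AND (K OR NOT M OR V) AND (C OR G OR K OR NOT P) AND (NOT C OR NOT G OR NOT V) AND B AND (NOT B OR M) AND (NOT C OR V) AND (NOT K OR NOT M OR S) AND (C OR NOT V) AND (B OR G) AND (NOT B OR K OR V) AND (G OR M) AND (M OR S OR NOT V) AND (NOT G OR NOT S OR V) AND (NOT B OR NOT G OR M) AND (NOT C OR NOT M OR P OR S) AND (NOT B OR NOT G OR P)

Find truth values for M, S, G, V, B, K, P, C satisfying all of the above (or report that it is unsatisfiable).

Unit clause (B) forces B = True.
In (NOT B OR M) only M is left, so M = True.
In (NOT B OR NOT K OR NOT M) only NOT K is left, so K = False.
In (K OR NOT M OR V) only V is left, so V = True.
In (C OR NOT V) only C is left, so C = True.
In (NOT B OR NOT C OR NOT G) only NOT G is left, so G = False.
In (G OR S OR NOT V) only S is left, so S = True.
Set P = True.
All clauses satisfied.

M = True, S = True, G = False, V = True, B = True, K = False, P = True, C = True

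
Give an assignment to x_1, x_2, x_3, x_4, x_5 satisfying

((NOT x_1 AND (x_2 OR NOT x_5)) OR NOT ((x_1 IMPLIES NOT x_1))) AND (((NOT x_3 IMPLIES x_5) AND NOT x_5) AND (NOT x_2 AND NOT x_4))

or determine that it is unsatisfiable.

x_1=F, x_2=F, x_3=T, x_4=F, x_5=F

  (NOT x_1 AND (x_2 OR NOT x_5)) OR NOT ((x_1 IMPLIES NOT x_1)) = True
    NOT x_1 AND (x_2 OR NOT x_5) = True
      NOT x_1 = True
      x_2 OR NOT x_5 = True
        NOT x_5 = True
    NOT ((x_1 IMPLIES NOT x_1)) = False
      x_1 IMPLIES NOT x_1 = True
        NOT x_1 = True
  ((NOT x_3 IMPLIES x_5) AND NOT x_5) AND (NOT x_2 AND NOT x_4) = True
    (NOT x_3 IMPLIES x_5) AND NOT x_5 = True
      NOT x_3 IMPLIES x_5 = True
        NOT x_3 = False
      NOT x_5 = True
    NOT x_2 AND NOT x_4 = True
      NOT x_2 = True
      NOT x_4 = True
Both conjuncts True, so the formula holds.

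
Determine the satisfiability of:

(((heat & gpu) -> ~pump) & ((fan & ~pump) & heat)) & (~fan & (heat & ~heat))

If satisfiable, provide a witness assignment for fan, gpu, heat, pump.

No satisfying assignment exists.

Case fan = True: the conjunct ~fan is False.
Case fan = False: the conjunct fan is False.
Both cases fail — unsatisfiable.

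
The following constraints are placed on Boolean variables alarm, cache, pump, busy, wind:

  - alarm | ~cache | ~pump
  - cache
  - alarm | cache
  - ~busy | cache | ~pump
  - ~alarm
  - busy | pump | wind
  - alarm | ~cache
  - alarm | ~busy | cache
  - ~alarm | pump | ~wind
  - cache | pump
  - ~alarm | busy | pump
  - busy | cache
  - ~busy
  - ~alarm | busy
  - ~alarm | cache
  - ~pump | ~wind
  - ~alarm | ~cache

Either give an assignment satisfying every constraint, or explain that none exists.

Case alarm = True:
  Clause (~alarm) is falsified — contradiction.
Case alarm = False:
  (cache) forces cache = True.
  Clause (alarm | ~cache) is falsified — contradiction.
Both cases fail, so the formula is unsatisfiable.

UNSATISFIABLE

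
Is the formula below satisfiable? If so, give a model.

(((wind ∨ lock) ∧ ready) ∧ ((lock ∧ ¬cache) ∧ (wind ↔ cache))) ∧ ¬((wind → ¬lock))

Unsatisfiable — no assignment works.

Case wind = True: the formula simplifies to (ready ∧ ((lock ∧ ¬cache) ∧ cache)) ∧ ¬(¬lock).
  cache = True: the conjunct ¬cache is False.
  cache = False: the conjunct cache is False.
Case wind = False: the conjunct ¬((wind → ¬lock)) becomes ¬((False → ¬lock)) = False.
Both cases fail — unsatisfiable.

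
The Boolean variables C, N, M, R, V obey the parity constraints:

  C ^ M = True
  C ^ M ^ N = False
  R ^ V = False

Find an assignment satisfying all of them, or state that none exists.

C = False, N = True, M = True, R = False, V = False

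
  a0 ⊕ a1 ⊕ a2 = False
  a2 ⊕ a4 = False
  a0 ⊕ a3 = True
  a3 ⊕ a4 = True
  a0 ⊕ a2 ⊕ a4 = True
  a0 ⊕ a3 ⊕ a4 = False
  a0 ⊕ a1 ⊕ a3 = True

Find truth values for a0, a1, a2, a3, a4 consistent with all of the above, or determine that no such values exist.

a0 = True, a1 = False, a2 = True, a3 = False, a4 = True

a0 ⊕ a1 ⊕ a2 = T ⊕ F ⊕ T = False ✓
a2 ⊕ a4 = T ⊕ T = False ✓
a0 ⊕ a3 = T ⊕ F = True ✓
a3 ⊕ a4 = F ⊕ T = True ✓
a0 ⊕ a2 ⊕ a4 = T ⊕ T ⊕ T = True ✓
a0 ⊕ a3 ⊕ a4 = T ⊕ F ⊕ T = False ✓
a0 ⊕ a1 ⊕ a3 = T ⊕ F ⊕ F = True ✓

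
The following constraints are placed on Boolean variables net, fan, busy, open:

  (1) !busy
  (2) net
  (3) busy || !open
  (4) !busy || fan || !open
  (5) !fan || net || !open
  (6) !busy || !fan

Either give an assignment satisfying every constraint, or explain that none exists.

net=T, fan=T, busy=F, open=F

Unit clause (!busy) forces busy = False.
Unit clause (net) forces net = True.
In (busy || !open) only !open is left, so open = False.
Set fan = True.
Check each clause:
  (!busy): !busy holds.
  (net): net holds.
  (busy || !open): !open holds.
  (!busy || fan || !open): !busy holds.
  (!fan || net || !open): net holds.
  (!busy || !fan): !busy holds.
All clauses satisfied.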